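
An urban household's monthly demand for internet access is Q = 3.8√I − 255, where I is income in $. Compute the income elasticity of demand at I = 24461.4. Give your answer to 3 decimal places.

0.876

At I = 24461.4: Q = 339.325.
dQ/dI = 3.8/(2√I) = 0.0121482 at this income.
η = (dQ/dI)·(I/Q) = 0.0121482 × (24461.4/339.325) = 0.876.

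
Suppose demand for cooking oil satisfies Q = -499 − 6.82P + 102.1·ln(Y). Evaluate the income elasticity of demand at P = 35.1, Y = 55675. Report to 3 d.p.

At P = 35.1, Y = 55675: Q = 377.294.
Holding P constant, ∂Q/∂Y = 102.1/Y = 0.00183386.
η_Y = (∂Q/∂Y)·(Y/Q) = 0.00183386 × (55675/377.294) = 0.271.

0.271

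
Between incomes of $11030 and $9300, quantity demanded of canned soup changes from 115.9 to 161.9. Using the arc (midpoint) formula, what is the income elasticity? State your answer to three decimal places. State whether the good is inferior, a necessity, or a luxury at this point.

ΔQ = 161.9 − 115.9 = 46; midpoint Q̄ = (115.9 + 161.9)/2 = 138.9.
ΔI = 9300 − 11030 = -1730; midpoint Ī = (11030 + 9300)/2 = 10165.
η = (ΔQ/Q̄) ÷ (ΔI/Ī) = (46/138.9) ÷ (-1730/10165) = -1.946.
η < 0 ⇒ inferior good.

-1.946 (inferior good)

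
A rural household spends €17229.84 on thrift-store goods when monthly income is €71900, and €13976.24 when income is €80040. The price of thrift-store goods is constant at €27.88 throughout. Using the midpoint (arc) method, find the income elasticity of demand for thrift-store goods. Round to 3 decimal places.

With a constant price, Q₁ = 17229.84/27.88 = 618.000 and Q₂ = 13976.24/27.88 = 501.300 (equivalently, work directly with expenditure since P cancels).
Midpoint %ΔQ = (13976.24 − 17229.84)/15603.04 = -0.20852; midpoint %ΔI = (80040 − 71900)/75970 = 0.10715.
η = -0.20852 / 0.10715 = -1.946.

-1.946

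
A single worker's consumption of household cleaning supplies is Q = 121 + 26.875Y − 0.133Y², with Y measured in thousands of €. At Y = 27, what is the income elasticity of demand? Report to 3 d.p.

0.709

At Y = 27: Q = 749.6680.
dQ/dY = 26.875 − 0.266Y = 19.69300.
η = (dQ/dY)·(Y/Q) = 19.69300 × (27/749.6680) = 0.709.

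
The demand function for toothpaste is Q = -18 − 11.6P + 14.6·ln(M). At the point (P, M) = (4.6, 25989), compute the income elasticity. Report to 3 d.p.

At P = 4.6, M = 25989: Q = 77.055.
Holding P constant, ∂Q/∂M = 14.6/M = 0.000561776.
η_M = (∂Q/∂M)·(M/Q) = 0.000561776 × (25989/77.055) = 0.189.

0.189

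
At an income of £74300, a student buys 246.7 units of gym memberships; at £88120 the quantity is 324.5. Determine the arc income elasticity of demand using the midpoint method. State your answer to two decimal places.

ΔQ = 324.5 − 246.7 = 77.8; midpoint Q̄ = (246.7 + 324.5)/2 = 285.6.
ΔI = 88120 − 74300 = 13820; midpoint Ī = (74300 + 88120)/2 = 81210.
η = (ΔQ/Q̄) ÷ (ΔI/Ī) = (77.8/285.6) ÷ (13820/81210) = 1.60.

1.60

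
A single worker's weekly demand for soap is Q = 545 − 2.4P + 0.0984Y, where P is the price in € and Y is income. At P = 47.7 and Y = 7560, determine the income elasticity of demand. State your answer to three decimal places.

0.633

At P = 47.7, Y = 7560: Q = 1174.424.
Holding P constant, ∂Q/∂Y = 0.0984.
η_Y = (∂Q/∂Y)·(Y/Q) = 0.0984 × (7560/1174.424) = 0.633.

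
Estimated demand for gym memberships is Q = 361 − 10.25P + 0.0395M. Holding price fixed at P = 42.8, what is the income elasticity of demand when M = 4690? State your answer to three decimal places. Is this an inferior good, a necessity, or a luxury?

At P = 42.8, M = 4690: Q = 107.555.
Holding P constant, ∂Q/∂M = 0.0395.
η_M = (∂Q/∂M)·(M/Q) = 0.0395 × (4690/107.555) = 1.722.
Since η > 1, this is a luxury.

1.722 (luxury)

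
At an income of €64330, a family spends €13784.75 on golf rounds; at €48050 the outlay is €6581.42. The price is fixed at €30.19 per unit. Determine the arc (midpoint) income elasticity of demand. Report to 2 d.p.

2.44

With a constant price, Q₁ = 13784.75/30.19 = 456.600 and Q₂ = 6581.42/30.19 = 218.000 (equivalently, work directly with expenditure since P cancels).
Midpoint %ΔQ = (6581.42 − 13784.75)/10183.08 = -0.70738; midpoint %ΔI = (48050 − 64330)/56190 = -0.28973.
η = -0.70738 / -0.28973 = 2.44.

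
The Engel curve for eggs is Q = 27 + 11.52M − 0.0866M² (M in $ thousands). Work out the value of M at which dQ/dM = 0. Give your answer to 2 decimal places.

dQ/dM = 11.52 − 0.1732M.
The good is inferior where dQ/dM < 0. Setting dQ/dM = 0 gives M = 11.52 / 0.1732 = 66.51.

66.51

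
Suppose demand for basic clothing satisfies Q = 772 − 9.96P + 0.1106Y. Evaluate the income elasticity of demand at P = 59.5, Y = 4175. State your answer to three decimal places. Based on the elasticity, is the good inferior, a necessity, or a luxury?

0.720 (necessity)

At P = 59.5, Y = 4175: Q = 641.135.
Holding P constant, ∂Q/∂Y = 0.1106.
η_Y = (∂Q/∂Y)·(Y/Q) = 0.1106 × (4175/641.135) = 0.720.
Since 0 < η < 1, this is a necessity.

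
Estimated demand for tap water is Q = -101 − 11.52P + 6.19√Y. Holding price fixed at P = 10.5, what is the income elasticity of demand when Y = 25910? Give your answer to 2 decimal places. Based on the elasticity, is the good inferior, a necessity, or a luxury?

0.64 (necessity)

At P = 10.5, Y = 25910: Q = 774.419.
Holding P constant, ∂Q/∂Y = 6.19/(2√Y) = 0.0192277.
η_Y = (∂Q/∂Y)·(Y/Q) = 0.0192277 × (25910/774.419) = 0.64.
Since 0 < η < 1, this is a necessity.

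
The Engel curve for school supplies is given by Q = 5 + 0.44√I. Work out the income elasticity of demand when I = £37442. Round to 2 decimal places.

0.47

At I = 37442: Q = 90.140.
dQ/dI = 0.44/(2√I) = 0.00113695 at this income.
η = (dQ/dI)·(I/Q) = 0.00113695 × (37442/90.140) = 0.47.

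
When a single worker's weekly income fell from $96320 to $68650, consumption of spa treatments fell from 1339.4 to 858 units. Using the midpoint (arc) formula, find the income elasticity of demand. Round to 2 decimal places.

1.31

ΔQ = 858 − 1339.4 = -481.4; midpoint Q̄ = (1339.4 + 858)/2 = 1098.7.
ΔI = 68650 − 96320 = -27670; midpoint Ī = (96320 + 68650)/2 = 82485.
η = (ΔQ/Q̄) ÷ (ΔI/Ī) = (-481.4/1098.7) ÷ (-27670/82485) = 1.31.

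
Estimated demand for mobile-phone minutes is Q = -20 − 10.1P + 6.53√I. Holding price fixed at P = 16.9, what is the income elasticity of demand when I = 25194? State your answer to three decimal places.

0.613

At P = 16.9, I = 25194: Q = 845.792.
Holding P constant, ∂Q/∂I = 6.53/(2√I) = 0.02057.
η_I = (∂Q/∂I)·(I/Q) = 0.02057 × (25194/845.792) = 0.613.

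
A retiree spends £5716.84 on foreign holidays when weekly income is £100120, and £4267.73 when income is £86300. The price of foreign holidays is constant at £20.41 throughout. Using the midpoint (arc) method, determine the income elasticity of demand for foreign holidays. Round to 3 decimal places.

With a constant price, Q₁ = 5716.84/20.41 = 280.100 and Q₂ = 4267.73/20.41 = 209.100 (equivalently, work directly with expenditure since P cancels).
Midpoint %ΔQ = (4267.73 − 5716.84)/4992.29 = -0.29027; midpoint %ΔI = (86300 − 100120)/93210 = -0.14827.
η = -0.29027 / -0.14827 = 1.958.

1.958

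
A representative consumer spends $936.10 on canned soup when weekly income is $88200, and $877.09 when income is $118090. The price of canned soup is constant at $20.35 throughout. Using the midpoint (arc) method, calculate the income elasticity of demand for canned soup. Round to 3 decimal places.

With a constant price, Q₁ = 936.10/20.35 = 46.000 and Q₂ = 877.09/20.35 = 43.100 (equivalently, work directly with expenditure since P cancels).
Midpoint %ΔQ = (877.09 − 936.10)/906.60 = -0.06509; midpoint %ΔI = (118090 − 88200)/103145 = 0.28979.
η = -0.06509 / 0.28979 = -0.225.

-0.225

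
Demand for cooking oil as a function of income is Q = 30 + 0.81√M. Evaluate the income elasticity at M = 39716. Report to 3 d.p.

At M = 39716: Q = 191.424.
dQ/dM = 0.81/(2√M) = 0.00203223 at this income.
η = (dQ/dM)·(M/Q) = 0.00203223 × (39716/191.424) = 0.422.

0.422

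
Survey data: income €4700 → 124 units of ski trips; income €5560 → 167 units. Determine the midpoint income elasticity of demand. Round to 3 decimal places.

ΔQ = 167 − 124 = 43; midpoint Q̄ = (124 + 167)/2 = 145.5.
ΔI = 5560 − 4700 = 860; midpoint Ī = (4700 + 5560)/2 = 5130.
η = (ΔQ/Q̄) ÷ (ΔI/Ī) = (43/145.5) ÷ (860/5130) = 1.763.

1.763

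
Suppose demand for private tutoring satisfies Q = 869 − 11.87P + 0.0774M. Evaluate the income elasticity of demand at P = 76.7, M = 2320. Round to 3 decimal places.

At P = 76.7, M = 2320: Q = 138.139.
Holding P constant, ∂Q/∂M = 0.0774.
η_M = (∂Q/∂M)·(M/Q) = 0.0774 × (2320/138.139) = 1.300.

1.300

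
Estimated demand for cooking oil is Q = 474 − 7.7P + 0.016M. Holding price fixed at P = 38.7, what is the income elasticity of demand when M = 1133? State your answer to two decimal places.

0.09

At P = 38.7, M = 1133: Q = 194.138.
Holding P constant, ∂Q/∂M = 0.016.
η_M = (∂Q/∂M)·(M/Q) = 0.016 × (1133/194.138) = 0.09.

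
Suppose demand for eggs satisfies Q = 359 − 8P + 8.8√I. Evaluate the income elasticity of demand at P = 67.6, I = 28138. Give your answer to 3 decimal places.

At P = 67.6, I = 28138: Q = 1294.346.
Holding P constant, ∂Q/∂I = 8.8/(2√I) = 0.0262305.
η_I = (∂Q/∂I)·(I/Q) = 0.0262305 × (28138/1294.346) = 0.570.

0.570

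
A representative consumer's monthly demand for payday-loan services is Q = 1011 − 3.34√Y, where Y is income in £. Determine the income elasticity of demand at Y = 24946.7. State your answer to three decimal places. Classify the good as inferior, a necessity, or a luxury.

At Y = 24946.7: Q = 483.463.
dQ/dY = -3.34/(2√Y) = -0.0105733 at this income.
η = (dQ/dY)·(Y/Q) = -0.0105733 × (24946.7/483.463) = -0.546.
Since η < 0, the good is an inferior good.

-0.546 (inferior good)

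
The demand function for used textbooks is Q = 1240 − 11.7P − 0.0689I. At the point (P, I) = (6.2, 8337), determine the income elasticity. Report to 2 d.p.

At P = 6.2, I = 8337: Q = 593.041.
Holding P constant, ∂Q/∂I = −0.0689.
η_I = (∂Q/∂I)·(I/Q) = -0.0689 × (8337/593.041) = -0.97.

-0.97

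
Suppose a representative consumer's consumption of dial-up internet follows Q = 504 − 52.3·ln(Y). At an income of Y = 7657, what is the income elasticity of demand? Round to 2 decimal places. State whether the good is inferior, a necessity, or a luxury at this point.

At Y = 7657: Q = 36.261.
dQ/dY = -52.3/Y = -0.00683035 at this income.
η = (dQ/dY)·(Y/Q) = -0.00683035 × (7657/36.261) = -1.44.
Since η < 0, the good is an inferior good.

-1.44 (inferior good)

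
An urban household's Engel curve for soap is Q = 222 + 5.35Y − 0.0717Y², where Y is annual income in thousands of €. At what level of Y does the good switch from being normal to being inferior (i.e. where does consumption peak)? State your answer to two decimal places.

37.31

dQ/dY = 5.35 − 0.1434Y.
The good is inferior where dQ/dY < 0. Setting dQ/dY = 0 gives Y = 5.35 / 0.1434 = 37.31.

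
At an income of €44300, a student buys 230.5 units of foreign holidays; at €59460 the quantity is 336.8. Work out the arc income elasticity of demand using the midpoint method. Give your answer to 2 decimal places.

ΔQ = 336.8 − 230.5 = 106.3; midpoint Q̄ = (230.5 + 336.8)/2 = 283.65.
ΔI = 59460 − 44300 = 15160; midpoint Ī = (44300 + 59460)/2 = 51880.
η = (ΔQ/Q̄) ÷ (ΔI/Ī) = (106.3/283.65) ÷ (15160/51880) = 1.28.

1.28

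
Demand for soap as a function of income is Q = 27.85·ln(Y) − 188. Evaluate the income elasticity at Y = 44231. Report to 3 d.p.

0.253

At Y = 44231: Q = 109.916.
dQ/dY = 27.85/Y = 0.000629649 at this income.
η = (dQ/dY)·(Y/Q) = 0.000629649 × (44231/109.916) = 0.253.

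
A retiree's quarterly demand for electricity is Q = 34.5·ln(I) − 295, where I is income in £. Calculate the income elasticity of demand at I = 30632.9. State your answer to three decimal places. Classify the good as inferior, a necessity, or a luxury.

At I = 30632.9: Q = 61.379.
dQ/dI = 34.5/I = 0.00112624 at this income.
η = (dQ/dI)·(I/Q) = 0.00112624 × (30632.9/61.379) = 0.562.
Since 0 < η < 1, the good is a necessity.

0.562 (necessity)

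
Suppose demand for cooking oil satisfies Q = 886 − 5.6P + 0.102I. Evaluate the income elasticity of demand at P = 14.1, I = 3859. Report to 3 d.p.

0.328

At P = 14.1, I = 3859: Q = 1200.658.
Holding P constant, ∂Q/∂I = 0.102.
η_I = (∂Q/∂I)·(I/Q) = 0.102 × (3859/1200.658) = 0.328.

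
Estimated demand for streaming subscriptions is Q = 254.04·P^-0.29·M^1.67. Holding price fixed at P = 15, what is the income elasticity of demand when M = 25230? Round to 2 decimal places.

For a multiplicative demand Q = A·P^α·M^β, the income elasticity is β everywhere.
Here β = 1.67, so η = 1.67.

1.67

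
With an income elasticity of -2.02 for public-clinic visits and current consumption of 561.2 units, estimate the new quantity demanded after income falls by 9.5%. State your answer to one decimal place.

668.9

%ΔQ ≈ η × %ΔI = -2.02 × (-9.5%) = 19.19%.
New Q ≈ 561.2 × (1 + 0.1919) = 668.9.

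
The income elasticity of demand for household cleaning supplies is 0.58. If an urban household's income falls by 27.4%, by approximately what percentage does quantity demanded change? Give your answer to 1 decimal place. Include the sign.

%ΔQ ≈ η × %ΔI = 0.58 × (-27.4%) = -15.9%.

-15.9%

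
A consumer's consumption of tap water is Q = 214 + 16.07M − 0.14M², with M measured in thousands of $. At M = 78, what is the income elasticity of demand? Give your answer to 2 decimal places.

-0.73

At M = 78: Q = 615.7000.
dQ/dM = 16.07 − 0.28M = -5.77000.
η = (dQ/dM)·(M/Q) = -5.77000 × (78/615.7000) = -0.73.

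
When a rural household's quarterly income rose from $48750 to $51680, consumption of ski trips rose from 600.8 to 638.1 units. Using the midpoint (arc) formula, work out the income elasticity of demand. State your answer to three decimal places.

1.032

ΔQ = 638.1 − 600.8 = 37.3; midpoint Q̄ = (600.8 + 638.1)/2 = 619.45.
ΔI = 51680 − 48750 = 2930; midpoint Ī = (48750 + 51680)/2 = 50215.
η = (ΔQ/Q̄) ÷ (ΔI/Ī) = (37.3/619.45) ÷ (2930/50215) = 1.032.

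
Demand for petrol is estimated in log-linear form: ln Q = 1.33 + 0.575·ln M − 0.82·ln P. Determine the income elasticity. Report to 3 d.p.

0.575

In a log-linear demand, the coefficient on ln M is the income elasticity.
So η = 0.575.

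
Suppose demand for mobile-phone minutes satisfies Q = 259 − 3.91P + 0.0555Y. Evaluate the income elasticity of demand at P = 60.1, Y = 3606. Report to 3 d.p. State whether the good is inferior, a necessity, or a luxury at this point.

At P = 60.1, Y = 3606: Q = 224.142.
Holding P constant, ∂Q/∂Y = 0.0555.
η_Y = (∂Q/∂Y)·(Y/Q) = 0.0555 × (3606/224.142) = 0.893.
Since 0 < η < 1, this is a necessity.

0.893 (necessity)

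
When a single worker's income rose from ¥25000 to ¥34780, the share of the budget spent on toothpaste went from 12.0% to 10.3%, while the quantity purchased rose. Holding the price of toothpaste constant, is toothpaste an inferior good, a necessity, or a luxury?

Quantity rises but the budget share falls as income rises, so 0 < η < 1.

necessity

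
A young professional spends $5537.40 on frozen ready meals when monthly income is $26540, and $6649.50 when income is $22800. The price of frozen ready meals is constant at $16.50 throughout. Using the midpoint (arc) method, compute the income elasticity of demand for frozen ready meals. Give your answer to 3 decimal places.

With a constant price, Q₁ = 5537.40/16.50 = 335.600 and Q₂ = 6649.50/16.50 = 403.000 (equivalently, work directly with expenditure since P cancels).
Midpoint %ΔQ = (6649.50 − 5537.40)/6093.45 = 0.18251; midpoint %ΔI = (22800 − 26540)/24670 = -0.15160.
η = 0.18251 / -0.15160 = -1.204.

-1.204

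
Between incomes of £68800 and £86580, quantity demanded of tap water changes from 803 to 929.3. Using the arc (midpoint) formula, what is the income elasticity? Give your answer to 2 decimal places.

ΔQ = 929.3 − 803 = 126.3; midpoint Q̄ = (803 + 929.3)/2 = 866.15.
ΔI = 86580 − 68800 = 17780; midpoint Ī = (68800 + 86580)/2 = 77690.
η = (ΔQ/Q̄) ÷ (ΔI/Ī) = (126.3/866.15) ÷ (17780/77690) = 0.64.

0.64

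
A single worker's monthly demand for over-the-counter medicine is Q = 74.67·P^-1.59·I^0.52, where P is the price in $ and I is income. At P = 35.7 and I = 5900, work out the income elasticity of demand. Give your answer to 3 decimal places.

0.520

For a multiplicative demand Q = A·P^α·I^β, the income elasticity is β everywhere.
Here β = 0.52, so η = 0.520.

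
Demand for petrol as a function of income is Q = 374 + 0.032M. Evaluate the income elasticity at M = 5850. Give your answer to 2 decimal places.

At M = 5850: Q = 561.200.
dQ/dM = 0.032.
η = (dQ/dM)·(M/Q) = 0.032 × (5850/561.200) = 0.33.

0.33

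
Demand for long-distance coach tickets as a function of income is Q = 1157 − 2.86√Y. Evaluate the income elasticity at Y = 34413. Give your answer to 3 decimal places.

At Y = 34413: Q = 626.449.
dQ/dY = -2.86/(2√Y) = -0.00770859 at this income.
η = (dQ/dY)·(Y/Q) = -0.00770859 × (34413/626.449) = -0.423.

-0.423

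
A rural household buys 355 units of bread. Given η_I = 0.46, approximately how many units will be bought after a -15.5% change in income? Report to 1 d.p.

329.7

%ΔQ ≈ η × %ΔI = 0.46 × (-15.5%) = -7.13%.
New Q ≈ 355 × (1 − 0.0713) = 329.7.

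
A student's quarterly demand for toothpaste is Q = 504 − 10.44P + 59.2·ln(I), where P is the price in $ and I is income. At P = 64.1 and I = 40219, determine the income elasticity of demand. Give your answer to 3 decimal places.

0.128

At P = 64.1, I = 40219: Q = 462.440.
Holding P constant, ∂Q/∂I = 59.2/I = 0.00147194.
η_I = (∂Q/∂I)·(I/Q) = 0.00147194 × (40219/462.440) = 0.128.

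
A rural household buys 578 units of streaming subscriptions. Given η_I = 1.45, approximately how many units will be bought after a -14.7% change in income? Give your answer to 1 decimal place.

%ΔQ ≈ η × %ΔI = 1.45 × (-14.7%) = -21.315%.
New Q ≈ 578 × (1 − 0.21315) = 454.8.

454.8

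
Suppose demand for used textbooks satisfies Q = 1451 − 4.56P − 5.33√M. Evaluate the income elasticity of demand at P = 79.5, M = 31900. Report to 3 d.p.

-3.487

At P = 79.5, M = 31900: Q = 136.512.
Holding P constant, ∂Q/∂M = -5.33/(2√M) = -0.0149211.
η_M = (∂Q/∂M)·(M/Q) = -0.0149211 × (31900/136.512) = -3.487.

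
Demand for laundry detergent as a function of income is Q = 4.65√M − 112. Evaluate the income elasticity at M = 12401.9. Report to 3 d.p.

At M = 12401.9: Q = 405.842.
dQ/dM = 4.65/(2√M) = 0.0208775 at this income.
η = (dQ/dM)·(M/Q) = 0.0208775 × (12401.9/405.842) = 0.638.

0.638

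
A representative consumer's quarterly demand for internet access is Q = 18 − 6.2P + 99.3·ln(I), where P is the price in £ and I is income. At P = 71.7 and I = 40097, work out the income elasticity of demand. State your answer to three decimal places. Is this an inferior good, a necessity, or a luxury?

0.159 (necessity)

At P = 71.7, I = 40097: Q = 625.946.
Holding P constant, ∂Q/∂I = 99.3/I = 0.00247649.
η_I = (∂Q/∂I)·(I/Q) = 0.00247649 × (40097/625.946) = 0.159.
Since 0 < η < 1, this is a necessity.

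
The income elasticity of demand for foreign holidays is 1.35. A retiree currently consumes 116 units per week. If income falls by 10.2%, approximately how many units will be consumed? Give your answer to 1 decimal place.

%ΔQ ≈ η × %ΔI = 1.35 × (-10.2%) = -13.77%.
New Q ≈ 116 × (1 − 0.1377) = 100.0.

100.0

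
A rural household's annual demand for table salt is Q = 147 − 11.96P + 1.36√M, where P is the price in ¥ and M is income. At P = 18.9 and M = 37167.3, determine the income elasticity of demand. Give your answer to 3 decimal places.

At P = 18.9, M = 37167.3: Q = 183.148.
Holding P constant, ∂Q/∂M = 1.36/(2√M) = 0.00352719.
η_M = (∂Q/∂M)·(M/Q) = 0.00352719 × (37167.3/183.148) = 0.716.

0.716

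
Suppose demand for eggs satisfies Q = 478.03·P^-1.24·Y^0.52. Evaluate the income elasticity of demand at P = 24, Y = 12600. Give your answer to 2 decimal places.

0.52

For a multiplicative demand Q = A·P^α·Y^β, the income elasticity is β everywhere.
Here β = 0.52, so η = 0.52.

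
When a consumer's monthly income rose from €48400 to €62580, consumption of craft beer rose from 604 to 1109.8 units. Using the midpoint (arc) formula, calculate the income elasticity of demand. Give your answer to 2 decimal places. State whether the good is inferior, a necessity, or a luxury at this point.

ΔQ = 1109.8 − 604 = 505.8; midpoint Q̄ = (604 + 1109.8)/2 = 856.9.
ΔI = 62580 − 48400 = 14180; midpoint Ī = (48400 + 62580)/2 = 55490.
η = (ΔQ/Q̄) ÷ (ΔI/Ī) = (505.8/856.9) ÷ (14180/55490) = 2.31.
η > 1 ⇒ luxury.

2.31 (luxury)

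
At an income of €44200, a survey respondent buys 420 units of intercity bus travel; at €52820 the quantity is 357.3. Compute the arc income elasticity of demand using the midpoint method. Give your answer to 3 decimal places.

-0.908

ΔQ = 357.3 − 420 = -62.7; midpoint Q̄ = (420 + 357.3)/2 = 388.65.
ΔI = 52820 − 44200 = 8620; midpoint Ī = (44200 + 52820)/2 = 48510.
η = (ΔQ/Q̄) ÷ (ΔI/Ī) = (-62.7/388.65) ÷ (8620/48510) = -0.908.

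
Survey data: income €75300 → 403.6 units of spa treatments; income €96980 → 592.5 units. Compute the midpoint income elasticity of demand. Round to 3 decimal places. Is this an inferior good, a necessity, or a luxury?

ΔQ = 592.5 − 403.6 = 188.9; midpoint Q̄ = (403.6 + 592.5)/2 = 498.05.
ΔI = 96980 − 75300 = 21680; midpoint Ī = (75300 + 96980)/2 = 86140.
η = (ΔQ/Q̄) ÷ (ΔI/Ī) = (188.9/498.05) ÷ (21680/86140) = 1.507.
η > 1 ⇒ luxury.

1.507 (luxury)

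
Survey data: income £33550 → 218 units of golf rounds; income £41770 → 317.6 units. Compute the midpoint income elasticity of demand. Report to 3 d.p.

1.704

ΔQ = 317.6 − 218 = 99.6; midpoint Q̄ = (218 + 317.6)/2 = 267.8.
ΔI = 41770 − 33550 = 8220; midpoint Ī = (33550 + 41770)/2 = 37660.
η = (ΔQ/Q̄) ÷ (ΔI/Ī) = (99.6/267.8) ÷ (8220/37660) = 1.704.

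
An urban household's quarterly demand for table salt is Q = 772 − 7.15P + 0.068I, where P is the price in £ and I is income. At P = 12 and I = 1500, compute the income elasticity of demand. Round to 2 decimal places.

At P = 12, I = 1500: Q = 788.200.
Holding P constant, ∂Q/∂I = 0.068.
η_I = (∂Q/∂I)·(I/Q) = 0.068 × (1500/788.200) = 0.13.

0.13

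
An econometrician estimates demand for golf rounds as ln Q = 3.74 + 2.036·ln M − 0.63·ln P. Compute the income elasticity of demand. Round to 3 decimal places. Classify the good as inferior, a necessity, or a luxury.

2.036 (luxury)

In a log-linear demand, the coefficient on ln M is the income elasticity.
So η = 2.036.
η > 1 ⇒ luxury.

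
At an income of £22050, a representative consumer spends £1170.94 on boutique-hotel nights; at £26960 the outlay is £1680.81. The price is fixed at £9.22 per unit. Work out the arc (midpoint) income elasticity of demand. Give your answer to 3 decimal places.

1.785

With a constant price, Q₁ = 1170.94/9.22 = 127.000 and Q₂ = 1680.81/9.22 = 182.300 (equivalently, work directly with expenditure since P cancels).
Midpoint %ΔQ = (1680.81 − 1170.94)/1425.88 = 0.35758; midpoint %ΔI = (26960 − 22050)/24505 = 0.20037.
η = 0.35758 / 0.20037 = 1.785.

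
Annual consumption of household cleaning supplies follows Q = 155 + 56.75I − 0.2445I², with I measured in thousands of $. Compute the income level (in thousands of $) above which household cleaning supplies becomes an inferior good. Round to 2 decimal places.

116.05

dQ/dI = 56.75 − 0.489I.
The good is inferior where dQ/dI < 0. Setting dQ/dI = 0 gives I = 56.75 / 0.489 = 116.05.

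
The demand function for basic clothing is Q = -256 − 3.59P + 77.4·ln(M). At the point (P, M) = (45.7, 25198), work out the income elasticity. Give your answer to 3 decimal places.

0.212

At P = 45.7, M = 25198: Q = 364.349.
Holding P constant, ∂Q/∂M = 77.4/M = 0.00307167.
η_M = (∂Q/∂M)·(M/Q) = 0.00307167 × (25198/364.349) = 0.212.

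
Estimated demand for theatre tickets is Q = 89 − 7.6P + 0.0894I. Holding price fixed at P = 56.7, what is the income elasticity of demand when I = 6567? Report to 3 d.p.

2.395

At P = 56.7, I = 6567: Q = 245.170.
Holding P constant, ∂Q/∂I = 0.0894.
η_I = (∂Q/∂I)·(I/Q) = 0.0894 × (6567/245.170) = 2.395.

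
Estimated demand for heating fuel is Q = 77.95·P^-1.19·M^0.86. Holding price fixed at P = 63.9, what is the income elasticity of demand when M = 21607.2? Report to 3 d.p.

0.860

For a multiplicative demand Q = A·P^α·M^β, the income elasticity is β everywhere.
Here β = 0.86, so η = 0.860.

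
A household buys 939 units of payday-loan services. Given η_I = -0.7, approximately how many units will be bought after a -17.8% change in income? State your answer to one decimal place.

1056.0

%ΔQ ≈ η × %ΔI = -0.7 × (-17.8%) = 12.46%.
New Q ≈ 939 × (1 + 0.1246) = 1056.0.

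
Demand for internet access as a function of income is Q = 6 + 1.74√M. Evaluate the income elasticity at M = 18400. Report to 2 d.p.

0.49

At M = 18400: Q = 242.025.
dQ/dM = 1.74/(2√M) = 0.00641373 at this income.
η = (dQ/dM)·(M/Q) = 0.00641373 × (18400/242.025) = 0.49.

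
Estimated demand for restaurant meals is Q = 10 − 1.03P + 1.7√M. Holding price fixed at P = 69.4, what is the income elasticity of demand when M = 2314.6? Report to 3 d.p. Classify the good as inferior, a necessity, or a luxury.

2.014 (luxury)

At P = 69.4, M = 2314.6: Q = 20.305.
Holding P constant, ∂Q/∂M = 1.7/(2√M) = 0.0176677.
η_M = (∂Q/∂M)·(M/Q) = 0.0176677 × (2314.6/20.305) = 2.014.
Since η > 1, this is a luxury.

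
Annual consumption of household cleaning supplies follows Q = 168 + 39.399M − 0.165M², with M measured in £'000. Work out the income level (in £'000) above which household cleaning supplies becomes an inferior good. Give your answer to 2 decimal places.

119.39

dQ/dM = 39.399 − 0.33M.
The good is inferior where dQ/dM < 0. Setting dQ/dM = 0 gives M = 39.399 / 0.33 = 119.39.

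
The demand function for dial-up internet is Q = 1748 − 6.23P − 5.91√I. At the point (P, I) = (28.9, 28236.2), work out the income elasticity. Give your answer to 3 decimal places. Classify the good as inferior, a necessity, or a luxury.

At P = 28.9, I = 28236.2: Q = 574.858.
Holding P constant, ∂Q/∂I = -5.91/(2√I) = -0.0175855.
η_I = (∂Q/∂I)·(I/Q) = -0.0175855 × (28236.2/574.858) = -0.864.
Since η < 0, this is an inferior good.

-0.864 (inferior good)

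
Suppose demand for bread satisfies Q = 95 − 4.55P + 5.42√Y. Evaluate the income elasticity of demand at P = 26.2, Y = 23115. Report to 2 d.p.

0.52

At P = 26.2, Y = 23115: Q = 799.826.
Holding P constant, ∂Q/∂Y = 5.42/(2√Y) = 0.0178247.
η_Y = (∂Q/∂Y)·(Y/Q) = 0.0178247 × (23115/799.826) = 0.52.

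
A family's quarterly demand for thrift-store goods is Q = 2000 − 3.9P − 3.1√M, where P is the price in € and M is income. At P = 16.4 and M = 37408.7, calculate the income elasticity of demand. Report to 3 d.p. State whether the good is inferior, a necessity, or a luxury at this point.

At P = 16.4, M = 37408.7: Q = 1336.459.
Holding P constant, ∂Q/∂M = -3.1/(2√M) = -0.00801393.
η_M = (∂Q/∂M)·(M/Q) = -0.00801393 × (37408.7/1336.459) = -0.224.
Since η < 0, this is an inferior good.

-0.224 (inferior good)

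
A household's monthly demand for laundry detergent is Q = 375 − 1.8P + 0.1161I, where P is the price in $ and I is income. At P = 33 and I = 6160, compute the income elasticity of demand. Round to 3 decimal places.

At P = 33, I = 6160: Q = 1030.776.
Holding P constant, ∂Q/∂I = 0.1161.
η_I = (∂Q/∂I)·(I/Q) = 0.1161 × (6160/1030.776) = 0.694.

0.694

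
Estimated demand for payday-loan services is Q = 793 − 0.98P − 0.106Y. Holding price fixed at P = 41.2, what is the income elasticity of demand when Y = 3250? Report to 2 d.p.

At P = 41.2, Y = 3250: Q = 408.124.
Holding P constant, ∂Q/∂Y = −0.106.
η_Y = (∂Q/∂Y)·(Y/Q) = -0.106 × (3250/408.124) = -0.84.

-0.84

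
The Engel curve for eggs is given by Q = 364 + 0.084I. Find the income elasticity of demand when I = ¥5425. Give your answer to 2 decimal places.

0.56

At I = 5425: Q = 819.700.
dQ/dI = 0.084.
η = (dQ/dI)·(I/Q) = 0.084 × (5425/819.700) = 0.56.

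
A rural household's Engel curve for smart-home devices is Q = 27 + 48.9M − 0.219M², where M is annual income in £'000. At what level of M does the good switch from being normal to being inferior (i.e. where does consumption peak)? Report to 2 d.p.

111.64

dQ/dM = 48.9 − 0.438M.
The good is inferior where dQ/dM < 0. Setting dQ/dM = 0 gives M = 48.9 / 0.438 = 111.64.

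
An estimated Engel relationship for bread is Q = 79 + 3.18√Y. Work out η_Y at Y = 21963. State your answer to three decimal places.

0.428

At Y = 21963: Q = 550.273.
dQ/dY = 3.18/(2√Y) = 0.0107288 at this income.
η = (dQ/dY)·(Y/Q) = 0.0107288 × (21963/550.273) = 0.428.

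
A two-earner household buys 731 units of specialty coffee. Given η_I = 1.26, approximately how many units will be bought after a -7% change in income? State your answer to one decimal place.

%ΔQ ≈ η × %ΔI = 1.26 × (-7%) = -8.82%.
New Q ≈ 731 × (1 − 0.0882) = 666.5.

666.5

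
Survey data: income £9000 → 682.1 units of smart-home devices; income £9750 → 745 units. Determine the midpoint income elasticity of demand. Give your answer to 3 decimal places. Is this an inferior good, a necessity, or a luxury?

1.102 (luxury)

ΔQ = 745 − 682.1 = 62.9; midpoint Q̄ = (682.1 + 745)/2 = 713.55.
ΔI = 9750 − 9000 = 750; midpoint Ī = (9000 + 9750)/2 = 9375.
η = (ΔQ/Q̄) ÷ (ΔI/Ī) = (62.9/713.55) ÷ (750/9375) = 1.102.
η > 1 ⇒ luxury.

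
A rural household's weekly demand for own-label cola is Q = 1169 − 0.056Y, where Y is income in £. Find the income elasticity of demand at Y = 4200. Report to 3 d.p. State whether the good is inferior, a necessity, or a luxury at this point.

At Y = 4200: Q = 933.800.
dQ/dY = −0.056.
η = (dQ/dY)·(Y/Q) = -0.056 × (4200/933.800) = -0.252.
Since η < 0, the good is an inferior good.

-0.252 (inferior good)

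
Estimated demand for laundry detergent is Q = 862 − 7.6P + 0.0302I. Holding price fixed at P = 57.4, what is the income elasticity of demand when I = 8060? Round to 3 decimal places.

0.364

At P = 57.4, I = 8060: Q = 669.172.
Holding P constant, ∂Q/∂I = 0.0302.
η_I = (∂Q/∂I)·(I/Q) = 0.0302 × (8060/669.172) = 0.364.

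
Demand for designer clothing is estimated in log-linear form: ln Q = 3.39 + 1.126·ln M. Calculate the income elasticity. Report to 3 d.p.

In a log-linear demand, the coefficient on ln M is the income elasticity.
So η = 1.126.

1.126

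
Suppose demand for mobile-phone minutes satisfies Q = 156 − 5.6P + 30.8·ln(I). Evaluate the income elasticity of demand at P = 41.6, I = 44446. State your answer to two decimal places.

At P = 41.6, I = 44446: Q = 252.663.
Holding P constant, ∂Q/∂I = 30.8/I = 0.000692976.
η_I = (∂Q/∂I)·(I/Q) = 0.000692976 × (44446/252.663) = 0.12.

0.12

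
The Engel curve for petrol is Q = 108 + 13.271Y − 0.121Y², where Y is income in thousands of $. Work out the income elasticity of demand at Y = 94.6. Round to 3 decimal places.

-3.244

At Y = 94.6: Q = 280.5882.
dQ/dY = 13.271 − 0.242Y = -9.62220.
η = (dQ/dY)·(Y/Q) = -9.62220 × (94.6/280.5882) = -3.244.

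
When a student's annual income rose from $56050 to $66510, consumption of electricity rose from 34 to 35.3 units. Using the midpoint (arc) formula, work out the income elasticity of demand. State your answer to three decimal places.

ΔQ = 35.3 − 34 = 1.3; midpoint Q̄ = (34 + 35.3)/2 = 34.65.
ΔI = 66510 − 56050 = 10460; midpoint Ī = (56050 + 66510)/2 = 61280.
η = (ΔQ/Q̄) ÷ (ΔI/Ī) = (1.3/34.65) ÷ (10460/61280) = 0.220.

0.220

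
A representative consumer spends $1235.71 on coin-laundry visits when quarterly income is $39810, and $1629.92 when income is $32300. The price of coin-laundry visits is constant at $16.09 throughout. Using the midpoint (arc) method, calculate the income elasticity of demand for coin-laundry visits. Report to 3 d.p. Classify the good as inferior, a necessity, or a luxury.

-1.321 (inferior good)

With a constant price, Q₁ = 1235.71/16.09 = 76.800 and Q₂ = 1629.92/16.09 = 101.300 (equivalently, work directly with expenditure since P cancels).
Midpoint %ΔQ = (1629.92 − 1235.71)/1432.82 = 0.27513; midpoint %ΔI = (32300 − 39810)/36055 = -0.20829.
η = 0.27513 / -0.20829 = -1.321.
η < 0 ⇒ inferior good.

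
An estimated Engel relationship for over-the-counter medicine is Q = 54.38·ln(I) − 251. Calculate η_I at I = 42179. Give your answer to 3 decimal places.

At I = 42179: Q = 328.129.
dQ/dI = 54.38/I = 0.00128927 at this income.
η = (dQ/dI)·(I/Q) = 0.00128927 × (42179/328.129) = 0.166.

0.166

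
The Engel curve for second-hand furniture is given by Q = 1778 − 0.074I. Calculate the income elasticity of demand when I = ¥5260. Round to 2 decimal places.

At I = 5260: Q = 1388.760.
dQ/dI = −0.074.
η = (dQ/dI)·(I/Q) = -0.074 × (5260/1388.760) = -0.28.

-0.28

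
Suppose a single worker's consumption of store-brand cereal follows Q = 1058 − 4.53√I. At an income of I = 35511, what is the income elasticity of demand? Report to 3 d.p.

-2.089

At I = 35511: Q = 204.350.
dQ/dI = -4.53/(2√I) = -0.0120195 at this income.
η = (dQ/dI)·(I/Q) = -0.0120195 × (35511/204.350) = -2.089.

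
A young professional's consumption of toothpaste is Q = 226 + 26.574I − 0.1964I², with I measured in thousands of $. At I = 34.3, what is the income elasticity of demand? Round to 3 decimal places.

0.496

At I = 34.3: Q = 906.4256.
dQ/dI = 26.574 − 0.3928I = 13.10096.
η = (dQ/dI)·(I/Q) = 13.10096 × (34.3/906.4256) = 0.496.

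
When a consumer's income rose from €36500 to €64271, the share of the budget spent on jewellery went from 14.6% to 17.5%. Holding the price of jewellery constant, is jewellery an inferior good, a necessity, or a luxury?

luxury

The budget share rises as income rises, so η > 1.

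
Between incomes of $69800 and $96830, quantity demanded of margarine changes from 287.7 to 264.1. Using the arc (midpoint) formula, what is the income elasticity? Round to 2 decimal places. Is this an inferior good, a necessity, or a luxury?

ΔQ = 264.1 − 287.7 = -23.6; midpoint Q̄ = (287.7 + 264.1)/2 = 275.9.
ΔI = 96830 − 69800 = 27030; midpoint Ī = (69800 + 96830)/2 = 83315.
η = (ΔQ/Q̄) ÷ (ΔI/Ī) = (-23.6/275.9) ÷ (27030/83315) = -0.26.
η < 0 ⇒ inferior good.

-0.26 (inferior good)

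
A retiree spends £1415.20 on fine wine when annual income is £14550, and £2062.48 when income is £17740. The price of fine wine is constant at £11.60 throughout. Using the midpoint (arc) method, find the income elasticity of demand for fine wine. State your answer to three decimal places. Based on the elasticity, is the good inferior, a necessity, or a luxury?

With a constant price, Q₁ = 1415.20/11.60 = 122.000 and Q₂ = 2062.48/11.60 = 177.800 (equivalently, work directly with expenditure since P cancels).
Midpoint %ΔQ = (2062.48 − 1415.20)/1738.84 = 0.37225; midpoint %ΔI = (17740 − 14550)/16145 = 0.19758.
η = 0.37225 / 0.19758 = 1.884.
η > 1 ⇒ luxury.

1.884 (luxury)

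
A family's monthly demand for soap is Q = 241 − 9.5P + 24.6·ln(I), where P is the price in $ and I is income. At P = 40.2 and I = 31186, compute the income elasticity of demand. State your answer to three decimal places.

0.216

At P = 40.2, I = 31186: Q = 113.654.
Holding P constant, ∂Q/∂I = 24.6/I = 0.000788815.
η_I = (∂Q/∂I)·(I/Q) = 0.000788815 × (31186/113.654) = 0.216.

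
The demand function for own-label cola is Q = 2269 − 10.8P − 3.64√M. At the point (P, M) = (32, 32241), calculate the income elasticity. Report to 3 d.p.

-0.257

At P = 32, M = 32241: Q = 1269.810.
Holding P constant, ∂Q/∂M = -3.64/(2√M) = -0.010136.
η_M = (∂Q/∂M)·(M/Q) = -0.010136 × (32241/1269.810) = -0.257.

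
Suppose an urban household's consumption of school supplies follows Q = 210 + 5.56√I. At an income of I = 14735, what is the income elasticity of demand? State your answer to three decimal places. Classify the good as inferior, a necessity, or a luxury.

0.381 (necessity)

At I = 14735: Q = 884.916.
dQ/dI = 5.56/(2√I) = 0.0229018 at this income.
η = (dQ/dI)·(I/Q) = 0.0229018 × (14735/884.916) = 0.381.
Since 0 < η < 1, the good is a necessity.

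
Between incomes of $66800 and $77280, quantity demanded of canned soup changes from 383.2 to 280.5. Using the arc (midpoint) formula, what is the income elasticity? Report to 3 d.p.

ΔQ = 280.5 − 383.2 = -102.7; midpoint Q̄ = (383.2 + 280.5)/2 = 331.85.
ΔI = 77280 − 66800 = 10480; midpoint Ī = (66800 + 77280)/2 = 72040.
η = (ΔQ/Q̄) ÷ (ΔI/Ī) = (-102.7/331.85) ÷ (10480/72040) = -2.127.

-2.127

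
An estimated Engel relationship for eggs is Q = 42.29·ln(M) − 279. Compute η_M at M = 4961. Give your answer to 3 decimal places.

At M = 4961: Q = 80.861.
dQ/dM = 42.29/M = 0.00852449 at this income.
η = (dQ/dM)·(M/Q) = 0.00852449 × (4961/80.861) = 0.523.

0.523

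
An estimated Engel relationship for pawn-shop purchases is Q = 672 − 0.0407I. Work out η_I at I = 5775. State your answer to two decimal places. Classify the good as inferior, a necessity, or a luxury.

-0.54 (inferior good)

At I = 5775: Q = 436.958.
dQ/dI = −0.0407.
η = (dQ/dI)·(I/Q) = -0.0407 × (5775/436.958) = -0.54.
Since η < 0, the good is an inferior good.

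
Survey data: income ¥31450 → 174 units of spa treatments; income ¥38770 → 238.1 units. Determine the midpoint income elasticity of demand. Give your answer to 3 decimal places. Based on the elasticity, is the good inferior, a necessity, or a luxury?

ΔQ = 238.1 − 174 = 64.1; midpoint Q̄ = (174 + 238.1)/2 = 206.05.
ΔI = 38770 − 31450 = 7320; midpoint Ī = (31450 + 38770)/2 = 35110.
η = (ΔQ/Q̄) ÷ (ΔI/Ī) = (64.1/206.05) ÷ (7320/35110) = 1.492.
η > 1 ⇒ luxury.

1.492 (luxury)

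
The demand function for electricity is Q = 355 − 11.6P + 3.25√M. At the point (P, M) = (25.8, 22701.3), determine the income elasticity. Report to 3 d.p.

At P = 25.8, M = 22701.3: Q = 545.396.
Holding P constant, ∂Q/∂M = 3.25/(2√M) = 0.0107852.
η_M = (∂Q/∂M)·(M/Q) = 0.0107852 × (22701.3/545.396) = 0.449.

0.449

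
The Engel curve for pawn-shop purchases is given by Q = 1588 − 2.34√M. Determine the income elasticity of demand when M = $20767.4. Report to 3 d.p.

-0.135

At M = 20767.4: Q = 1250.785.
dQ/dM = -2.34/(2√M) = -0.00811886 at this income.
η = (dQ/dM)·(M/Q) = -0.00811886 × (20767.4/1250.785) = -0.135.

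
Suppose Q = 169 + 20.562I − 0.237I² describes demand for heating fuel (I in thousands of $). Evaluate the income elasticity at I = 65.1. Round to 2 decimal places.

At I = 65.1: Q = 503.1778.
dQ/dI = 20.562 − 0.474I = -10.29540.
η = (dQ/dI)·(I/Q) = -10.29540 × (65.1/503.1778) = -1.33.

-1.33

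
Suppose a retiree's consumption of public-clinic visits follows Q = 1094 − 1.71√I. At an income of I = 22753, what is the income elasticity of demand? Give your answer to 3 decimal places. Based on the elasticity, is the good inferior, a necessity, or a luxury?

-0.154 (inferior good)

At I = 22753: Q = 836.062.
dQ/dI = -1.71/(2√I) = -0.00566822 at this income.
η = (dQ/dI)·(I/Q) = -0.00566822 × (22753/836.062) = -0.154.
Since η < 0, the good is an inferior good.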